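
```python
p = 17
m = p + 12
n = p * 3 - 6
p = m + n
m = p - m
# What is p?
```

Trace:
`p = 17` → p = 17
`m = p + 12` → m = 29
`n = p * 3 - 6` → n = 45
`p = m + n` → p = 74
`m = p - m` → m = 45
So p = 74

Answer: 74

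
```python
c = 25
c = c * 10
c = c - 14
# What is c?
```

Trace:
`c = 25` → c = 25
`c = c * 10` → c = 250
`c = c - 14` → c = 236
So c = 236

Answer: 236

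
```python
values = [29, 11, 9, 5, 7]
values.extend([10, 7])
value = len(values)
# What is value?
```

Trace:
`values = [29, 11, 9, 5, 7]` → values = [29, 11, 9, 5, 7]
`values.extend([10, 7])` → values = [29, 11, 9, 5, 7, 10, 7]
`value = len(values)` → value = 7
So value = 7

Answer: 7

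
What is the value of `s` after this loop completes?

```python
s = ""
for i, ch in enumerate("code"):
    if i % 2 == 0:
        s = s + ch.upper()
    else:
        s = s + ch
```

Uppercase even positions in 'code'
`s` takes the values: "" → "C" → "Co" → "CoD" → "CoDe"

Answer: "CoDe"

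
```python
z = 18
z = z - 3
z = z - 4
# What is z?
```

Trace:
`z = 18` → z = 18
`z = z - 3` → z = 15
`z = z - 4` → z = 11
So z = 11

Answer: 11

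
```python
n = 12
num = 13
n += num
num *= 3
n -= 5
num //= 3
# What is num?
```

Trace:
`n = 12` → n = 12
`num = 13` → num = 13
`n += num` → n = 25
`num *= 3` → num = 39
`n -= 5` → n = 20
`num //= 3` → num = 13
So num = 13

Answer: 13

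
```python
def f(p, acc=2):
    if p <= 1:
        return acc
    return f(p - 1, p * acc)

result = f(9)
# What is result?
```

Accumulator trace (n, acc): (9, 2) -> (8, 18) -> (7, 144) -> (6, 1008) -> (5, 6048) -> (4, 30240) -> (3, 120960) -> (2, 362880) -> (1, 725760) -> return 725760

Answer: 725760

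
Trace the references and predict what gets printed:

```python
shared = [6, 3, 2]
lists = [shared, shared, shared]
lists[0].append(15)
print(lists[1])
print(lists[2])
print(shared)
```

Key concept: list of same reference.
Step by step:
`shared = [6, 3, 2]` → shared = [6, 3, 2]
`lists = [shared, shared, shared]` → lists = [[6, 3, 2], [6, 3, 2], [6, 3, 2]]
`lists[0].append(15)` → shared = [6, 3, 2, 15]; lists = [[6, 3, 2, 15], [6, 3, 2, 15], [6, 3, 2, 15]]
`print(lists[1])` → prints [6, 3, 2, 15]
`print(lists[2])` → prints [6, 3, 2, 15]
`print(shared)` → prints [6, 3, 2, 15]

Answer:
[6, 3, 2, 15]
[6, 3, 2, 15]
[6, 3, 2, 15]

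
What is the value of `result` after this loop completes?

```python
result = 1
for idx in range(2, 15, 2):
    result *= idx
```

Product of even numbers 2 to 14
`result` takes the values: 1 → 2 → 8 → 48 → 384 → 3840 → 46080 → 645120

Answer: 645120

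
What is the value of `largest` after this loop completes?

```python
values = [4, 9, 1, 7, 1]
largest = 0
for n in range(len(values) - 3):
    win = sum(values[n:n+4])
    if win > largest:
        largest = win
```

Max sum of 4-element window in [4, 9, 1, 7, 1]
`largest` takes the values: 0 → 21

Answer: 21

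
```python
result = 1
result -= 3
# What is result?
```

Trace:
`result = 1` → result = 1
`result -= 3` → result = -2
So result = -2

Answer: -2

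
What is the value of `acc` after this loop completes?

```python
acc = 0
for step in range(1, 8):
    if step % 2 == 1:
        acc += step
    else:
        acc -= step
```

Add odd, subtract even
`acc` takes the values: 0 → 1 → -1 → 2 → -2 → 3 → -3 → 4

Answer: 4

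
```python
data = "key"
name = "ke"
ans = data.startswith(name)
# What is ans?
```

Trace:
`data = "key"` → data = 'key'
`name = "ke"` → name = 'ke'
`ans = data.startswith(name)` → ans = True
So ans = True

Answer: True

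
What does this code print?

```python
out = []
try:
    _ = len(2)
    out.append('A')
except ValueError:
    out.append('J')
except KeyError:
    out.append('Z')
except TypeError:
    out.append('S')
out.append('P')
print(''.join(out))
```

Execution trace: 'S' (except TypeError) → 'P' (after the try/except). Output: SP

Answer: SP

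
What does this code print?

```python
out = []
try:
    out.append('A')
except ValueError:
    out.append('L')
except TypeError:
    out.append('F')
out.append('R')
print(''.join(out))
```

Execution trace: 'A' (try body, no exception) → 'R' (after the try/except). Output: AR

Answer: AR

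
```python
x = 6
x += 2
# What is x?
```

Trace:
`x = 6` → x = 6
`x += 2` → x = 8
So x = 8

Answer: 8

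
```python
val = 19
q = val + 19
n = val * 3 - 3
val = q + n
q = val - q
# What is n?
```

Trace:
`val = 19` → val = 19
`q = val + 19` → q = 38
`n = val * 3 - 3` → n = 54
`val = q + n` → val = 92
`q = val - q` → q = 54
So n = 54

Answer: 54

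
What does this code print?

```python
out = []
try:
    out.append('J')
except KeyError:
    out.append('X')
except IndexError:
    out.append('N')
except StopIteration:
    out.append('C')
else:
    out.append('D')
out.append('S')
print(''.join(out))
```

Execution trace: 'J' (try body, no exception) → 'D' (else) → 'S' (after the try/except). Output: JDS

Answer: JDS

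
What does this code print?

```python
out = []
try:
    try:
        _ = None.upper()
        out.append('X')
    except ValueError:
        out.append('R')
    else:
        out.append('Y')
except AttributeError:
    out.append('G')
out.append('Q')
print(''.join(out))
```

Execution trace: 'G' (outer except AttributeError) → 'Q' (after the try/except). Output: GQ

Answer: GQ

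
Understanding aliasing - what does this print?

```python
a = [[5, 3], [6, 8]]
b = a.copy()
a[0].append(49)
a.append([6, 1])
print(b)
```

Key concept: shallow copy with nested lists.
Step by step:
`a = [[5, 3], [6, 8]]` → a = [[5, 3], [6, 8]]
`b = a.copy()` → b = [[5, 3], [6, 8]]
`a[0].append(49)` → a = [[5, 3, 49], [6, 8]]; b = [[5, 3, 49], [6, 8]]
`a.append([6, 1])` → a = [[5, 3, 49], [6, 8], [6, 1]]
`print(b)` → prints [[5, 3, 49], [6, 8]]

Answer: [[5, 3, 49], [6, 8]]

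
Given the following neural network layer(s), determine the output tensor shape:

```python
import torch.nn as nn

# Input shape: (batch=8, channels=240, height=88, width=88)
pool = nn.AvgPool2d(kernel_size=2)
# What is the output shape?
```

Input: (8, 240, 88, 88) -> Output: (8, 240, 44, 44)

Answer: (8, 240, 44, 44)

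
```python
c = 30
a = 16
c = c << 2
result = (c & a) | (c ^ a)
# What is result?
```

Trace:
`c = 30` → c = 30
`a = 16` → a = 16
`c = c << 2` → c = 120
`result = (c & a) | (c ^ a)` → result = 120
So result = 120

Answer: 120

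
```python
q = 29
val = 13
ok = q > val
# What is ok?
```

Trace:
`q = 29` → q = 29
`val = 13` → val = 13
`ok = q > val` → ok = True
So ok = True

Answer: True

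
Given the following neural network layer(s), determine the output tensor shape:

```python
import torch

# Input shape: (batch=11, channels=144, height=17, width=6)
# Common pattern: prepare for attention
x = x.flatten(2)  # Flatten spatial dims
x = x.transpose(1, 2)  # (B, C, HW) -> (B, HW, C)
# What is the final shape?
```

Input: (11, 144, 17, 6) -> after flatten(2): (11, 144, 102) -> Output: (11, 102, 144)

Answer: (11, 102, 144)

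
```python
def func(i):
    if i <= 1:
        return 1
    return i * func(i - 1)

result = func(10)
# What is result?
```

func(10) = 10 * 9 * 8 * 7 * 6 * 5 * 4 * 3 * 2 * 1 = 3628800

Answer: 3628800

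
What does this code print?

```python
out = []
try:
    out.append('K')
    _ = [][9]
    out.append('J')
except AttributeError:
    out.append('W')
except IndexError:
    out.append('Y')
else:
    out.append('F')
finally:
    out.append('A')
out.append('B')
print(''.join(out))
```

Execution trace: 'K' (try body) → 'Y' (except IndexError) → 'A' (finally) → 'B' (after the try/except). Output: KYAB

Answer: KYAB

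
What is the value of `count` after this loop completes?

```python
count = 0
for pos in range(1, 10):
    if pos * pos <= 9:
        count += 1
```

Count numbers where pos² ≤ 9
`count` takes the values: 0 → 1 → 2 → 3

Answer: 3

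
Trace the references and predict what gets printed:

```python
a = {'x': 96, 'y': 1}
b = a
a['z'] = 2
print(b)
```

Key concept: dict aliasing.
Step by step:
`a = {'x': 96, 'y': 1}` → a = {'x': 96, 'y': 1}
`b = a` → b = {'x': 96, 'y': 1} (same object as a)
`a['z'] = 2` → a = {'x': 96, 'y': 1, 'z': 2} (same object as b); b = {'x': 96, 'y': 1, 'z': 2} (same object as a)
`print(b)` → prints {'x': 96, 'y': 1, 'z': 2}

Answer: {'x': 96, 'y': 1, 'z': 2}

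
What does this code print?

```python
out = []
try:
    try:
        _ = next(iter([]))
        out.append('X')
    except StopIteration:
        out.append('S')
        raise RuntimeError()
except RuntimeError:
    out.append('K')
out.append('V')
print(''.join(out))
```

Execution trace: 'S' (inner except StopIteration) → 'K' (outer except RuntimeError) → 'V' (after the try/except). Output: SKV

Answer: SKV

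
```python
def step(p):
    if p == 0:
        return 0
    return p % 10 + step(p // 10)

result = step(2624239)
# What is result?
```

Sum of digits of 2624239: 9 + 3 + 2 + 4 + 2 + 6 + 2 = 28

Answer: 28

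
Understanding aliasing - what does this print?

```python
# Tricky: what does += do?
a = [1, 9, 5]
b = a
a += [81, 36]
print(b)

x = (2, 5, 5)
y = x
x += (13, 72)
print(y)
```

Key concept: += behavior differs for mutable vs immutable.
Step by step:
`a = [1, 9, 5]` → a = [1, 9, 5]
`b = a` → b = [1, 9, 5] (same object as a)
`a += [81, 36]` → a = [1, 9, 5, 81, 36] (same object as b); b = [1, 9, 5, 81, 36] (same object as a)
`print(b)` → prints [1, 9, 5, 81, 36]
`x = (2, 5, 5)` → x = (2, 5, 5)
`y = x` → y = (2, 5, 5)
`x += (13, 72)` → x = (2, 5, 5, 13, 72)
`print(y)` → prints (2, 5, 5)

Answer:
[1, 9, 5, 81, 36]
(2, 5, 5)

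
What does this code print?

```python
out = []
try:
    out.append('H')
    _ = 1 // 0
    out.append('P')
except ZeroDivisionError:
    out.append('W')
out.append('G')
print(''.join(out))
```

Execution trace: 'H' (try body) → 'W' (except ZeroDivisionError) → 'G' (after the try/except). Output: HWG

Answer: HWG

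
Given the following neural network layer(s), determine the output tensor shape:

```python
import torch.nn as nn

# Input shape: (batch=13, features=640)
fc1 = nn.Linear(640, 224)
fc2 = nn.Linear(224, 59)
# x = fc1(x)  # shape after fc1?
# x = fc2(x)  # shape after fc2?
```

Input: (13, 640) -> after fc1: (13, 224) -> Output: (13, 59)

Answer: (13, 59)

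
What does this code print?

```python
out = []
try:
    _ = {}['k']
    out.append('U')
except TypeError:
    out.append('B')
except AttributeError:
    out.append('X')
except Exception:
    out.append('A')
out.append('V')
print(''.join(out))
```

Execution trace: 'A' (except Exception) → 'V' (after the try/except). Output: AV

Answer: AV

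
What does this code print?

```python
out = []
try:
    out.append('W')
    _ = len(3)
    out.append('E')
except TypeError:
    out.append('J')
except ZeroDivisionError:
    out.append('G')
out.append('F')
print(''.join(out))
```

Execution trace: 'W' (try body) → 'J' (except TypeError) → 'F' (after the try/except). Output: WJF

Answer: WJF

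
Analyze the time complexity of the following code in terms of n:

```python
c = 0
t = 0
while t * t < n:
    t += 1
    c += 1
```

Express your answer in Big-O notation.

Each loop level contributes: √n. Multiplying the contributions gives O(√n).

Answer: O(√n)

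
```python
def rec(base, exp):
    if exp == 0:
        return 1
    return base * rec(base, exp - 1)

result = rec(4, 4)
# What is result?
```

rec(4, 4) = 4 * 4 * 4 * 4 = 256

Answer: 256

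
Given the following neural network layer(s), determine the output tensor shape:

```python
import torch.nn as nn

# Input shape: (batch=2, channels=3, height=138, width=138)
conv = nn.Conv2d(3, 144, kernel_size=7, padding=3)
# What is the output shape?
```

Input: (2, 3, 138, 138) -> Output: (2, 144, 138, 138)

Answer: (2, 144, 138, 138)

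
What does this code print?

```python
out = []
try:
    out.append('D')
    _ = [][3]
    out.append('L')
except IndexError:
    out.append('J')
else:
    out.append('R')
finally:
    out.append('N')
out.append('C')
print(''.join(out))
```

Execution trace: 'D' (try body) → 'J' (except IndexError) → 'N' (finally) → 'C' (after the try/except). Output: DJNC

Answer: DJNC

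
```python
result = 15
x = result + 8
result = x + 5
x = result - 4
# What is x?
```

Trace:
`result = 15` → result = 15
`x = result + 8` → x = 23
`result = x + 5` → result = 28
`x = result - 4` → x = 24
So x = 24

Answer: 24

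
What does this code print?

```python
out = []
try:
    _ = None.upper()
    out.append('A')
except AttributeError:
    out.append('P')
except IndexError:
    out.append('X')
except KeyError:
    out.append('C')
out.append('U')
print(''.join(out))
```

Execution trace: 'P' (except AttributeError) → 'U' (after the try/except). Output: PU

Answer: PU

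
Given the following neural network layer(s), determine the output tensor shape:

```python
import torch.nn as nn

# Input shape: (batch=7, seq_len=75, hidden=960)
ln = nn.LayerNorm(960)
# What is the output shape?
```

Input: (7, 75, 960) -> Output: (7, 75, 960)

Answer: (7, 75, 960)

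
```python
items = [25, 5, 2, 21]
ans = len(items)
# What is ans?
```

Trace:
`items = [25, 5, 2, 21]` → items = [25, 5, 2, 21]
`ans = len(items)` → ans = 4
So ans = 4

Answer: 4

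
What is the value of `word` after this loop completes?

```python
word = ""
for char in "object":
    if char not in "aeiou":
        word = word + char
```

Remove vowels from 'object'
`word` takes the values: "" → "b" → "bj" → "bjc" → "bjct"

Answer: "bjct"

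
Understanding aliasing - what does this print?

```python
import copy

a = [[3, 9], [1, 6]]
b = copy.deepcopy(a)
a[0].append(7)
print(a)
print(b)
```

Key concept: deep copy is fully independent.
Step by step:
`a = [[3, 9], [1, 6]]` → a = [[3, 9], [1, 6]]
`b = copy.deepcopy(a)` → b = [[3, 9], [1, 6]]
`a[0].append(7)` → a = [[3, 9, 7], [1, 6]]
`print(a)` → prints [[3, 9, 7], [1, 6]]
`print(b)` → prints [[3, 9], [1, 6]]

Answer:
[[3, 9, 7], [1, 6]]
[[3, 9], [1, 6]]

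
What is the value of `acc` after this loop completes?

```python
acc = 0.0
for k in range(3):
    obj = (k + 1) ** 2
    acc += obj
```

Sum of squared losses 1² + 2² + ... + 3²
`acc` takes the values: 0.0 → 1.0 → 5.0 → 14.0

Answer: 14.0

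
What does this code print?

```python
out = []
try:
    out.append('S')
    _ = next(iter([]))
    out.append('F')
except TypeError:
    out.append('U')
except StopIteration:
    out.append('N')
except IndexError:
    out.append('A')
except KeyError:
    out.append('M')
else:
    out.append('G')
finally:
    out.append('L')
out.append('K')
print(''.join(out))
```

Execution trace: 'S' (try body) → 'N' (except StopIteration) → 'L' (finally) → 'K' (after the try/except). Output: SNLK

Answer: SNLK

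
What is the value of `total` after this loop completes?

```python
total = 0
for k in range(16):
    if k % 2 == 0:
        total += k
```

Sum of even numbers 0 to 15
`total` takes the values: 0 → 2 → 6 → 12 → 20 → 30 → 42 → 56

Answer: 56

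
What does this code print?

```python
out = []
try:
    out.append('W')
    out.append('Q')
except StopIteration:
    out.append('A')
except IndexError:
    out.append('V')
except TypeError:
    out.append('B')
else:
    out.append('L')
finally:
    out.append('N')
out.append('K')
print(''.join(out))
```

Execution trace: 'W' (try body) → 'Q' (try body, no exception) → 'L' (else) → 'N' (finally) → 'K' (after the try/except). Output: WQLNK

Answer: WQLNK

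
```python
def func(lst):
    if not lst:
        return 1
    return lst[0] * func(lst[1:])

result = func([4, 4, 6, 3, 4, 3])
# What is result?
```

Product over [4, 4, 6, 3, 4, 3] = 4 * 4 * 6 * 3 * 4 * 3 = 3456

Answer: 3456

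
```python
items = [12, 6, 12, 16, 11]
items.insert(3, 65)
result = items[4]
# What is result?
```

Trace:
`items = [12, 6, 12, 16, 11]` → items = [12, 6, 12, 16, 11]
`items.insert(3, 65)` → items = [12, 6, 12, 65, 16, 11]
`result = items[4]` → result = 16
So result = 16

Answer: 16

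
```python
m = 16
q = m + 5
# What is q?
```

Trace:
`m = 16` → m = 16
`q = m + 5` → q = 21
So q = 21

Answer: 21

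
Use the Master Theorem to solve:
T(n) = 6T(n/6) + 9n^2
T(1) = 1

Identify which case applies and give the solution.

a=6, b=6, f(n)=9n^2. log_6(6) = 1. Since c=2 > 1 and the regularity condition holds (6(n/6)^2 = (6/6^2)n^2 with 6/6^2 < 1), Case 3 applies: T(n) = Θ(f(n)) = O(n^2).

Answer: O(n^2) - Case 3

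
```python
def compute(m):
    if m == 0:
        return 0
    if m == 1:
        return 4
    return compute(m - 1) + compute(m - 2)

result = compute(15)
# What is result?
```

Build up from base cases: compute(0)=0, compute(1)=4, compute(2)=4, compute(3)=8, compute(4)=12, compute(5)=20, compute(6)=32, ..., compute(15)=2440

Answer: 2440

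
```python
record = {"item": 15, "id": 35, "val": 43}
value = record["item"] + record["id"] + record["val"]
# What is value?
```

Trace:
`record = {"item": 15, "id": 35, "val": 43}` → record = {'item': 15, 'id': 35, 'val': 43}
`value = record["item"] + record["id"] + record["val"]` → value = 93
So value = 93

Answer: 93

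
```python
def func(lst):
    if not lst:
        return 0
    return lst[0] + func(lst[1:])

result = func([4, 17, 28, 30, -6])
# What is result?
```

4 + 17 + 28 + 30 + (-6) + 0 = 73

Answer: 73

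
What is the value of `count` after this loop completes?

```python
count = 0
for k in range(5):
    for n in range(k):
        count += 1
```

Triangle number: 0+1+2+...+4
`count` takes the values: 0 → 1 → 2 → 3 → 4 → 5 → 6 → 7 → 8 → 9 → 10

Answer: 10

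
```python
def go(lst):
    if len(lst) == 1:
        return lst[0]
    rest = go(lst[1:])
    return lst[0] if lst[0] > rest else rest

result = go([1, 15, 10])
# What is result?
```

Recursive max over [1, 15, 10] = 15

Answer: 15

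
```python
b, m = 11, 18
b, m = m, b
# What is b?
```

Trace:
`b, m = 11, 18` → b = 11; m = 18
`b, m = m, b` → b = 18; m = 11
So b = 18

Answer: 18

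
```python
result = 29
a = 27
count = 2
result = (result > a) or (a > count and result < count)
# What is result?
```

Trace:
`result = 29` → result = 29
`a = 27` → a = 27
`count = 2` → count = 2
`result = (result > a) or (a > count and result < count)` → result = True
So result = True

Answer: True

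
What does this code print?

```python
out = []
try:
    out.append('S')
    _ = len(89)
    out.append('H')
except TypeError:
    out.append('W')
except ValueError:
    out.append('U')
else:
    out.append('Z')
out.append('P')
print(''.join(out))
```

Execution trace: 'S' (try body) → 'W' (except TypeError) → 'P' (after the try/except). Output: SWP

Answer: SWP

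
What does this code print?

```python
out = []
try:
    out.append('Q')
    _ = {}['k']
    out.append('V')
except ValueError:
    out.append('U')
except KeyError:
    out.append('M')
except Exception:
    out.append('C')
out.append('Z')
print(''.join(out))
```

Execution trace: 'Q' (try body) → 'M' (except KeyError) → 'Z' (after the try/except). Output: QMZ

Answer: QMZ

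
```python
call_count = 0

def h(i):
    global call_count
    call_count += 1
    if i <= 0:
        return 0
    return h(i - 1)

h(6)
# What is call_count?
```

Linear recursion stepping by 1: 7 calls from i=6 down to ≤0.

Answer: 7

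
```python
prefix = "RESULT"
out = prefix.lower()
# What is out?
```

Trace:
`prefix = "RESULT"` → prefix = 'RESULT'
`out = prefix.lower()` → out = 'result'
So out = 'result'

Answer: 'result'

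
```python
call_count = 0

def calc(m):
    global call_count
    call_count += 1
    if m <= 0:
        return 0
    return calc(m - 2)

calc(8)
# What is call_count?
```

Linear recursion stepping by 2: 5 calls from m=8 down to ≤0.

Answer: 5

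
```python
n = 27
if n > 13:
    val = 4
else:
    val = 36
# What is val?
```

Trace:
`n = 27` → n = 27
`if n > 13: ...` → n > 13 is True → val = 4
So val = 4

Answer: 4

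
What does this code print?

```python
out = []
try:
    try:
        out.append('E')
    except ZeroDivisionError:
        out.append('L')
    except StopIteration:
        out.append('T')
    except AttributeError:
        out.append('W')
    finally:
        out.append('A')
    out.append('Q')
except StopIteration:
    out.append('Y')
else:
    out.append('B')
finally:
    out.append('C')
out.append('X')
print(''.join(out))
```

Execution trace: 'E' (inner try body, no exception) → 'A' (inner finally) → 'Q' (try body, no exception) → 'B' (else) → 'C' (finally) → 'X' (after the try/except). Output: EAQBCX

Answer: EAQBCX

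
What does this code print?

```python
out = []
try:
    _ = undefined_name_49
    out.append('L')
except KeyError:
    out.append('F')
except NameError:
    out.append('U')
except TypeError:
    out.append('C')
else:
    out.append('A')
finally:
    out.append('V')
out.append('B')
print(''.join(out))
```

Execution trace: 'U' (except NameError) → 'V' (finally) → 'B' (after the try/except). Output: UVB

Answer: UVB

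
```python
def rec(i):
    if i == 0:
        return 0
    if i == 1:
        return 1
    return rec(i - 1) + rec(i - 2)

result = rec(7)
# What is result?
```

Build up from base cases: rec(0)=0, rec(1)=1, rec(2)=1, rec(3)=2, rec(4)=3, rec(5)=5, rec(6)=8, ..., rec(7)=13

Answer: 13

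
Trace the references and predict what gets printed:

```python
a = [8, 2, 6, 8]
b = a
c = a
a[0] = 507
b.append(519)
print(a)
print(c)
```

Key concept: multiple aliases.
Step by step:
`a = [8, 2, 6, 8]` → a = [8, 2, 6, 8]
`b = a` → b = [8, 2, 6, 8] (same object as a)
`c = a` → c = [8, 2, 6, 8] (same object as a, b)
`a[0] = 507` → a = [507, 2, 6, 8] (same object as b, c); b = [507, 2, 6, 8] (same object as a, c); c = [507, 2, 6, 8] (same object as a, b)
`b.append(519)` → a = [507, 2, 6, 8, 519] (same object as b, c); b = [507, 2, 6, 8, 519] (same object as a, c); c = [507, 2, 6, 8, 519] (same object as a, b)
`print(a)` → prints [507, 2, 6, 8, 519]
`print(c)` → prints [507, 2, 6, 8, 519]

Answer:
[507, 2, 6, 8, 519]
[507, 2, 6, 8, 519]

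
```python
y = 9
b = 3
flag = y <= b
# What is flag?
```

Trace:
`y = 9` → y = 9
`b = 3` → b = 3
`flag = y <= b` → flag = False
So flag = False

Answer: False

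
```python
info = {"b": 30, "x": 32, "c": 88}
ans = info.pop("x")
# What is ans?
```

Trace:
`info = {"b": 30, "x": 32, "c": 88}` → info = {'b': 30, 'x': 32, 'c': 88}
`ans = info.pop("x")` → info = {'b': 30, 'c': 88}; ans = 32
So ans = 32

Answer: 32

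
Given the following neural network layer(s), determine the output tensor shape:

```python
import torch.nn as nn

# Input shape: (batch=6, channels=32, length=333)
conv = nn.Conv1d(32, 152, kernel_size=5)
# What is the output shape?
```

Input: (6, 32, 333) -> Output: (6, 152, 329)

Answer: (6, 152, 329)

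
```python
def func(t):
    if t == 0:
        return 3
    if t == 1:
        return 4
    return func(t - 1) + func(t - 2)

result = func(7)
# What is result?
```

Build up from base cases: func(0)=3, func(1)=4, func(2)=7, func(3)=11, func(4)=18, func(5)=29, func(6)=47, ..., func(7)=76

Answer: 76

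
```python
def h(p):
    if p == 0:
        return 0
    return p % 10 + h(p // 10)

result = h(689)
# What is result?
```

Sum of digits of 689: 9 + 8 + 6 = 23

Answer: 23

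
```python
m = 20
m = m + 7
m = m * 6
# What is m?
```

Trace:
`m = 20` → m = 20
`m = m + 7` → m = 27
`m = m * 6` → m = 162
So m = 162

Answer: 162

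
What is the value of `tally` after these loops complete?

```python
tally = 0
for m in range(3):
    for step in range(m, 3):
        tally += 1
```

Upper triangle: 3 + 2 + ... + 1
`tally` takes the values: 0 → 1 → 2 → 3 → 4 → 5 → 6

Answer: 6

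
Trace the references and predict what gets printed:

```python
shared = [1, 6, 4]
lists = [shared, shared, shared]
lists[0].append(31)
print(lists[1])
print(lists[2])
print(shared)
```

Key concept: list of same reference.
Step by step:
`shared = [1, 6, 4]` → shared = [1, 6, 4]
`lists = [shared, shared, shared]` → lists = [[1, 6, 4], [1, 6, 4], [1, 6, 4]]
`lists[0].append(31)` → shared = [1, 6, 4, 31]; lists = [[1, 6, 4, 31], [1, 6, 4, 31], [1, 6, 4, 31]]
`print(lists[1])` → prints [1, 6, 4, 31]
`print(lists[2])` → prints [1, 6, 4, 31]
`print(shared)` → prints [1, 6, 4, 31]

Answer:
[1, 6, 4, 31]
[1, 6, 4, 31]
[1, 6, 4, 31]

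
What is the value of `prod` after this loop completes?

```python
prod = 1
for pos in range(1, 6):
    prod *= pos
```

5! = 120
`prod` takes the values: 1 → 2 → 6 → 24 → 120

Answer: 120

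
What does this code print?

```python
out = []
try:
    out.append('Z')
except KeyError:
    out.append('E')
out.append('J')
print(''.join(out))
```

Execution trace: 'Z' (try body, no exception) → 'J' (after the try/except). Output: ZJ

Answer: ZJ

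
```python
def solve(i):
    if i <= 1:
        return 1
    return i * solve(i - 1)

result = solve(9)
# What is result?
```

solve(9) = 9 * 8 * 7 * 6 * 5 * 4 * 3 * 2 * 1 = 362880

Answer: 362880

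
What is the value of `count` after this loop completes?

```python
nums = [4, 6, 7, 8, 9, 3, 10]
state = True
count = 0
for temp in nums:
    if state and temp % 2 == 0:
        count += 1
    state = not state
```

Count even values at even positions
`count` takes the values: 0 → 1 → 2

Answer: 2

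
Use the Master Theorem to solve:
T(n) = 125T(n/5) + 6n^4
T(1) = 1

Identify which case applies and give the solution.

a=125, b=5, f(n)=6n^4. log_5(125) = 3. Since c=4 > 3 and the regularity condition holds (125(n/5)^4 = (125/5^4)n^4 with 125/5^4 < 1), Case 3 applies: T(n) = Θ(f(n)) = O(n^4).

Answer: O(n^4) - Case 3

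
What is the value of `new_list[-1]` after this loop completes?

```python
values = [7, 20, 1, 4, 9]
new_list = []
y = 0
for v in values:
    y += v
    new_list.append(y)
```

Cumulative sum ends at 41
`new_list` takes the values: [] → [7] → [7, 27] → [7, 27, 28] → [7, 27, 28, 32] → [7, 27, 28, 32, 41]
So `new_list[-1]` = 41

Answer: 41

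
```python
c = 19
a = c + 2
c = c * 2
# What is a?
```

Trace:
`c = 19` → c = 19
`a = c + 2` → a = 21
`c = c * 2` → c = 38
So a = 21

Answer: 21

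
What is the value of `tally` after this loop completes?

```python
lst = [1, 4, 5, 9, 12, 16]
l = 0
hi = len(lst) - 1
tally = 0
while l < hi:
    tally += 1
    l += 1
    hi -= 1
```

Iterations until pointers meet (list length 6)
`tally` takes the values: 0 → 1 → 2 → 3

Answer: 3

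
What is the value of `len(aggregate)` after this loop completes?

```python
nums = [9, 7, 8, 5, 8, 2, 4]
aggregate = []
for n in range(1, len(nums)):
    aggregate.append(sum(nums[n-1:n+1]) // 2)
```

Number of 2-element averages
`aggregate` takes the values: [] → [8] → [8, 7] → [8, 7, 6] → [8, 7, 6, 6] → [8, 7, 6, 6, 5] → [8, 7, 6, 6, 5, 3]
So `len(aggregate)` = 6

Answer: 6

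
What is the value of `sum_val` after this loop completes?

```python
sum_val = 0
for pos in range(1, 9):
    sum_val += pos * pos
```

Sum of squares 1² to 8² = 204
`sum_val` takes the values: 0 → 1 → 5 → 14 → 30 → 55 → 91 → 140 → 204

Answer: 204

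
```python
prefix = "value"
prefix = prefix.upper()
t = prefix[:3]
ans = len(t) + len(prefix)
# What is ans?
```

Trace:
`prefix = "value"` → prefix = 'value'
`prefix = prefix.upper()` → prefix = 'VALUE'
`t = prefix[:3]` → t = 'VAL'
`ans = len(t) + len(prefix)` → ans = 8
So ans = 8

Answer: 8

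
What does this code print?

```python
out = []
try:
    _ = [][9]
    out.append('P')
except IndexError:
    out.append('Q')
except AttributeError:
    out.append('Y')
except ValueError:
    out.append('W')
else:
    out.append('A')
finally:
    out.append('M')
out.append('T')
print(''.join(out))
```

Execution trace: 'Q' (except IndexError) → 'M' (finally) → 'T' (after the try/except). Output: QMT

Answer: QMT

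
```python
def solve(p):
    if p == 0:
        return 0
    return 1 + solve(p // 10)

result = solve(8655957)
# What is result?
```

Count of digits of 8655957: 7

Answer: 7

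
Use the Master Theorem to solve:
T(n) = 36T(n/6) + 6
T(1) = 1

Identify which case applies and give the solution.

a=36, b=6, f(n)=6. log_6(36) = 2. Since c=0 < 2, Case 1 applies: T(n) = Θ(n^log_b(a)) = O(n^2).

Answer: O(n^2) - Case 1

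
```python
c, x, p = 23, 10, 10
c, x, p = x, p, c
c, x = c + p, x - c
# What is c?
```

Trace:
`c, x, p = 23, 10, 10` → c = 23; x = 10; p = 10
`c, x, p = x, p, c` → c = 10; x = 10; p = 23
`c, x = c + p, x - c` → c = 33; x = 0
So c = 33

Answer: 33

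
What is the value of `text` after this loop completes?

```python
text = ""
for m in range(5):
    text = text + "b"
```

Repeat 'b' 5 times
`text` takes the values: "" → "b" → "bb" → "bbb" → "bbbb" → "bbbbb"

Answer: "bbbbb"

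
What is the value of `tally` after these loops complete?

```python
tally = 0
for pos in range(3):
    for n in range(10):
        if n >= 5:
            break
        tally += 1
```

Inner breaks at 5, outer runs 3 times
`tally` takes the values: 0 → 1 → 2 → 3 → 4 → 5 → 6 → 7 → 8 → 9 → 10 → 11 → 12 → 13 → 14 → 15

Answer: 15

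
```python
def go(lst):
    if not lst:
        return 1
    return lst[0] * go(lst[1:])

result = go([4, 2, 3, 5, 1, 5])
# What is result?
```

Product over [4, 2, 3, 5, 1, 5] = 4 * 2 * 3 * 5 * 1 * 5 = 600

Answer: 600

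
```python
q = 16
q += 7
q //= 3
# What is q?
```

Trace:
`q = 16` → q = 16
`q += 7` → q = 23
`q //= 3` → q = 7
So q = 7

Answer: 7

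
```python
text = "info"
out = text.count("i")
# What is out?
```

Trace:
`text = "info"` → text = 'info'
`out = text.count("i")` → out = 1
So out = 1

Answer: 1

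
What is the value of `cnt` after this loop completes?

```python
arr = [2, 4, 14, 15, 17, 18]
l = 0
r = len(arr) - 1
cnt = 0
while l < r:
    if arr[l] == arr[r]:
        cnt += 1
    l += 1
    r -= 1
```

Count matching pairs from ends
`cnt` takes the values: 0

Answer: 0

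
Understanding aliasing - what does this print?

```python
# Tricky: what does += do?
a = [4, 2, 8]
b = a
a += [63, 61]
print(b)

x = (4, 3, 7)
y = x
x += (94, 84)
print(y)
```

Key concept: += behavior differs for mutable vs immutable.
Step by step:
`a = [4, 2, 8]` → a = [4, 2, 8]
`b = a` → b = [4, 2, 8] (same object as a)
`a += [63, 61]` → a = [4, 2, 8, 63, 61] (same object as b); b = [4, 2, 8, 63, 61] (same object as a)
`print(b)` → prints [4, 2, 8, 63, 61]
`x = (4, 3, 7)` → x = (4, 3, 7)
`y = x` → y = (4, 3, 7)
`x += (94, 84)` → x = (4, 3, 7, 94, 84)
`print(y)` → prints (4, 3, 7)

Answer:
[4, 2, 8, 63, 61]
(4, 3, 7)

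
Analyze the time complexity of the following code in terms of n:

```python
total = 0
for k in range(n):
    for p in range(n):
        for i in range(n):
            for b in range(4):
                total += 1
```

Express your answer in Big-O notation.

Each loop level contributes: n × n × n × 1. Multiplying the contributions gives O(n^3).

Answer: O(n^3)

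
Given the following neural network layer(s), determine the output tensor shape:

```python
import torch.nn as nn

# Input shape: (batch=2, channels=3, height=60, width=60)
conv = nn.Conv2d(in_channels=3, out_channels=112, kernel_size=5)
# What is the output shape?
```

Input: (2, 3, 60, 60) -> Output: (2, 112, 56, 56)

Answer: (2, 112, 56, 56)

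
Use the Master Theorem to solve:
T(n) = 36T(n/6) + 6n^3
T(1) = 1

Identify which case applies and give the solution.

a=36, b=6, f(n)=6n^3. log_6(36) = 2. Since c=3 > 2 and the regularity condition holds (36(n/6)^3 = (36/6^3)n^3 with 36/6^3 < 1), Case 3 applies: T(n) = Θ(f(n)) = O(n^3).

Answer: O(n^3) - Case 3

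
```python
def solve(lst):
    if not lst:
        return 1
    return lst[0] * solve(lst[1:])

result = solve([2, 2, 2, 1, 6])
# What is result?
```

Product over [2, 2, 2, 1, 6] = 2 * 2 * 2 * 1 * 6 = 48

Answer: 48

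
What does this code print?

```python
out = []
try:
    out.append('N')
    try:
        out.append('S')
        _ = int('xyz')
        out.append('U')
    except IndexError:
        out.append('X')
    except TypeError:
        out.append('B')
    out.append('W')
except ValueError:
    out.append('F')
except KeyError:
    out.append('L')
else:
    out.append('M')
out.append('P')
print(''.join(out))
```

Execution trace: 'N' (try body) → 'S' (inner try body) → 'F' (except ValueError) → 'P' (after the try/except). Output: NSFP

Answer: NSFP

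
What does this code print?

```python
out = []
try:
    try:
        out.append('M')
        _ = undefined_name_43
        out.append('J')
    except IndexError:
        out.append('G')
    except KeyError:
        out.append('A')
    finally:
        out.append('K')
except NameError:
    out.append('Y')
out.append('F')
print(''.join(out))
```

Execution trace: 'M' (try body) → 'K' (finally) → 'Y' (outer except NameError) → 'F' (after the try/except). Output: MKYF

Answer: MKYF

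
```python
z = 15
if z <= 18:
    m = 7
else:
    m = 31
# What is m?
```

Trace:
`z = 15` → z = 15
`if z <= 18: ...` → z <= 18 is True → m = 7
So m = 7

Answer: 7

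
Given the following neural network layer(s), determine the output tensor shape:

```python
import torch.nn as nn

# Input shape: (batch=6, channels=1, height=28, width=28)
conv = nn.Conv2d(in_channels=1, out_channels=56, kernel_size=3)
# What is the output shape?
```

Input: (6, 1, 28, 28) -> Output: (6, 56, 26, 26)

Answer: (6, 56, 26, 26)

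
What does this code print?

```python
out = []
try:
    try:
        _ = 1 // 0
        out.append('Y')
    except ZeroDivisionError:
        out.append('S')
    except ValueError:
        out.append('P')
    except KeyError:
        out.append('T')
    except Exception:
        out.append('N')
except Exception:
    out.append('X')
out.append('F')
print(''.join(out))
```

Execution trace: 'S' (inner except ZeroDivisionError) → 'F' (after the try/except). Output: SF

Answer: SF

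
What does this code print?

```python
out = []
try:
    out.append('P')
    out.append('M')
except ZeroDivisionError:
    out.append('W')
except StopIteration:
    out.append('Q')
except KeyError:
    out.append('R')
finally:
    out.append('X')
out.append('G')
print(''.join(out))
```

Execution trace: 'P' (try body) → 'M' (try body, no exception) → 'X' (finally) → 'G' (after the try/except). Output: PMXG

Answer: PMXG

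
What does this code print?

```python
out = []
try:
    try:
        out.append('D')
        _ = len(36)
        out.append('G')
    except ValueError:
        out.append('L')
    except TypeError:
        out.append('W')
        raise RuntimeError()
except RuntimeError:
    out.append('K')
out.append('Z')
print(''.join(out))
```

Execution trace: 'D' (inner try body) → 'W' (inner except TypeError) → 'K' (outer except RuntimeError) → 'Z' (after the try/except). Output: DWKZ

Answer: DWKZ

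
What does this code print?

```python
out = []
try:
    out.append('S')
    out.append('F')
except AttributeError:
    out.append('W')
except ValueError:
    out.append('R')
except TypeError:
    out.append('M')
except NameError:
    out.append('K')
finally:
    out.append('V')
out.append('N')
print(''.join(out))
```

Execution trace: 'S' (try body) → 'F' (try body, no exception) → 'V' (finally) → 'N' (after the try/except). Output: SFVN

Answer: SFVN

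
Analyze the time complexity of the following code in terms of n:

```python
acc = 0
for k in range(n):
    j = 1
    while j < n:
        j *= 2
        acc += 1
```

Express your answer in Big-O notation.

Each loop level contributes: n × log n. Multiplying the contributions gives O(n log n).

Answer: O(n log n)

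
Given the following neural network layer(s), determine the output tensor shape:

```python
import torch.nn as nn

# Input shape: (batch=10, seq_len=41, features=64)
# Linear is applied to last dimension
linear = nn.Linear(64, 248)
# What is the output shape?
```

Input: (10, 41, 64) -> Output: (10, 41, 248)

Answer: (10, 41, 248)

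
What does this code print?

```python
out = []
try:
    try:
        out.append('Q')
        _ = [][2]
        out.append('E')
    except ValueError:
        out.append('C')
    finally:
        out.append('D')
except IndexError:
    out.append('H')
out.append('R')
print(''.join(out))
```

Execution trace: 'Q' (try body) → 'D' (finally) → 'H' (outer except IndexError) → 'R' (after the try/except). Output: QDHR

Answer: QDHR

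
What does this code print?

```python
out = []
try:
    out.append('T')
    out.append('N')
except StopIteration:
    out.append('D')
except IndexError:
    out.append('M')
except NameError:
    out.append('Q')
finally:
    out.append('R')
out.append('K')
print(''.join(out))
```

Execution trace: 'T' (try body) → 'N' (try body, no exception) → 'R' (finally) → 'K' (after the try/except). Output: TNRK

Answer: TNRK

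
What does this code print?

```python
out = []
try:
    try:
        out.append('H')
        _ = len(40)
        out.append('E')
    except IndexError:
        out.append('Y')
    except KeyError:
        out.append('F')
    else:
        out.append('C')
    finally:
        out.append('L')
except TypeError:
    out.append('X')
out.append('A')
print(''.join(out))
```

Execution trace: 'H' (try body) → 'L' (finally) → 'X' (outer except TypeError) → 'A' (after the try/except). Output: HLXA

Answer: HLXA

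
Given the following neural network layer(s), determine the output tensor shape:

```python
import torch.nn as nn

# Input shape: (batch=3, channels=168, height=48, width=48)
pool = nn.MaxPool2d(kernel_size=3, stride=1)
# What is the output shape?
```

Input: (3, 168, 48, 48) -> Output: (3, 168, 46, 46)

Answer: (3, 168, 46, 46)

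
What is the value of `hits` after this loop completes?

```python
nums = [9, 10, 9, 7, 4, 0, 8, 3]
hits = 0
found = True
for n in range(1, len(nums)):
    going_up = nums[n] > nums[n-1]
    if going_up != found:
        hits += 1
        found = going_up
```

Count direction changes in [9, 10, 9, 7, 4, 0, 8, 3]
`hits` takes the values: 0 → 1 → 2 → 3

Answer: 3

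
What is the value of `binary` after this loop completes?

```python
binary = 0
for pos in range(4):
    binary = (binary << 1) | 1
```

Build 4 consecutive 1-bits: 0b1111
`binary` takes the values: 0 → 1 → 3 → 7 → 15

Answer: 15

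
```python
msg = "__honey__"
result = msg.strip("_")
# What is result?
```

Trace:
`msg = "__honey__"` → msg = '__honey__'
`result = msg.strip("_")` → result = 'honey'
So result = 'honey'

Answer: 'honey'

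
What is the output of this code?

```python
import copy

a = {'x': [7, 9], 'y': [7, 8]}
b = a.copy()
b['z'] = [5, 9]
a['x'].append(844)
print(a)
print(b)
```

Key concept: shallow copy of dict with mutable values.
Step by step:
`a = {'x': [7, 9], 'y': [7, 8]}` → a = {'x': [7, 9], 'y': [7, 8]}
`b = a.copy()` → b = {'x': [7, 9], 'y': [7, 8]}
`b['z'] = [5, 9]` → b = {'x': [7, 9], 'y': [7, 8], 'z': [5, 9]}
`a['x'].append(844)` → a = {'x': [7, 9, 844], 'y': [7, 8]}; b = {'x': [7, 9, 844], 'y': [7, 8], 'z': [5, 9]}
`print(a)` → prints {'x': [7, 9, 844], 'y': [7, 8]}
`print(b)` → prints {'x': [7, 9, 844], 'y': [7, 8], 'z': [5, 9]}

Answer:
{'x': [7, 9, 844], 'y': [7, 8]}
{'x': [7, 9, 844], 'y': [7, 8], 'z': [5, 9]}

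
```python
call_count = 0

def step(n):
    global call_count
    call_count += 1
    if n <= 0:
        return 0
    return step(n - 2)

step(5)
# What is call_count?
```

Linear recursion stepping by 2: 4 calls from n=5 down to ≤0.

Answer: 4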